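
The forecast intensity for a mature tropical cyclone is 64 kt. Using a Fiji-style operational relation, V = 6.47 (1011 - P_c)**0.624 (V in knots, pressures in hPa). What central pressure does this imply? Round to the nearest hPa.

972 hPa

ΔP = (V / 6.47)^(1/0.624) = (64/6.47)^1.603.
64/6.47 = 9.892; 9.892^1.603 ≈ 39.35 hPa.
P_c = 1011 − 39.35 = 971.65 ≈ 972 hPa.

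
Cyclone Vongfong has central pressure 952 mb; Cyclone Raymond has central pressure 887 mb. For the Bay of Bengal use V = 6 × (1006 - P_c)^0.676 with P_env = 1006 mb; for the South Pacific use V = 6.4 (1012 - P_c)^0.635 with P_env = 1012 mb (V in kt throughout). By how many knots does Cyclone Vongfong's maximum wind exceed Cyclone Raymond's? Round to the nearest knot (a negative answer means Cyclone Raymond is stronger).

Cyclone Vongfong: ΔP = 54; V ≈ 6 × 54^0.676 ≈ 88.97 kt.
Cyclone Raymond: ΔP = 125; V ≈ 6.4 × 125^0.635 ≈ 137.31 kt.
Difference ≈ 88.97 − 137.31 = -48.34 → -48 kt.

-48 kt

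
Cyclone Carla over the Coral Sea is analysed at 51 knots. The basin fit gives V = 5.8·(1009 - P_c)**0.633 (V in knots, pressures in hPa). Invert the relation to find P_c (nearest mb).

ΔP = (V / 5.8)^(1/0.633) = (51/5.8)^1.580.
51/5.8 = 8.793; 8.793^1.580 ≈ 31.01 mb.
P_c = 1009 − 31.01 = 977.99 ≈ 978 mb.

978 mb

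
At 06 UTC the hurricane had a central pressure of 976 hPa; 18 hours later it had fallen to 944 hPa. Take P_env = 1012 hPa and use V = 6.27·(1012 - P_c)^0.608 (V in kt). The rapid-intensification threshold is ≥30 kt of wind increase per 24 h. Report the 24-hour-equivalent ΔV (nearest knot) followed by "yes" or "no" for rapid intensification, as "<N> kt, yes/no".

35 kt, yes

V₁: ΔP = 36, V ≈ 6.27 × 36^0.608 ≈ 55.40 kt.
V₂: ΔP = 68, V ≈ 6.27 × 68^0.608 ≈ 81.55 kt.
ΔV over 18 h = 26.15 kt → 24 h equivalent = 26.15 × 24/18 ≈ 34.87 kt.
35 kt ≥ 30 kt ⇒ rapid intensification.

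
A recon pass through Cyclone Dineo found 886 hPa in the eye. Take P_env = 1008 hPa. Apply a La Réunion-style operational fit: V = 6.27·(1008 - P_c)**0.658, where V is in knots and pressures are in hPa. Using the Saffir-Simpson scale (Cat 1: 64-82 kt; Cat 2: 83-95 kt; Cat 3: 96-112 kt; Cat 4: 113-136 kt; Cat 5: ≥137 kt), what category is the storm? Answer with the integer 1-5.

ΔP = 1008 − 886 = 122 hPa.
V ≈ 6.27 × 122^0.658 = 6.27 × 23.60 ≈ 148 kt.
148 kt falls in the Category 5 band.

5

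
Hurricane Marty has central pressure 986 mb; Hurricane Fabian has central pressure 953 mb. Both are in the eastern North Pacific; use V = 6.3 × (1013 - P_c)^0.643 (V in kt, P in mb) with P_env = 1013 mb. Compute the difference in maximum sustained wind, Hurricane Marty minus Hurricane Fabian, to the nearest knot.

-35 kt

Hurricane Marty: ΔP = 27; V ≈ 6.3 × 27^0.643 ≈ 52.45 kt.
Hurricane Fabian: ΔP = 60; V ≈ 6.3 × 60^0.643 ≈ 87.64 kt.
Difference ≈ 52.45 − 87.64 = -35.19 → -35 kt.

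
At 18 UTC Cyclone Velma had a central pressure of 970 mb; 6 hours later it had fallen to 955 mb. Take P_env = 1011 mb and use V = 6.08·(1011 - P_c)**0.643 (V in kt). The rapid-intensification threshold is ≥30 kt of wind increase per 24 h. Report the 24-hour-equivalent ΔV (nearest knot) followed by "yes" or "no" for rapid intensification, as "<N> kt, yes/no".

V₁: ΔP = 41, V ≈ 6.08 × 41^0.643 ≈ 66.21 kt.
V₂: ΔP = 56, V ≈ 6.08 × 56^0.643 ≈ 80.91 kt.
ΔV over 6 h = 14.70 kt → 24 h equivalent = 14.70 × 24/6 ≈ 58.80 kt.
59 kt ≥ 30 kt ⇒ rapid intensification.

59 kt, yes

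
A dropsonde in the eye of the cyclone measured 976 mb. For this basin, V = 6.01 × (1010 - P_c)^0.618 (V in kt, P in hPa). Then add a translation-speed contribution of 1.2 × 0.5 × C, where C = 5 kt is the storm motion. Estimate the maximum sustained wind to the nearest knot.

ΔP = 1010 − 976 = 34 mb.
34^0.618 ≈ 8.840.
V ≈ 6.01 × 8.840 ≈ 53.1 kt.
Translation term: 1.2 × 0.5 × 5 = 3 kt.
Corrected V ≈ 56.1 kt → 56 kt.

56 kt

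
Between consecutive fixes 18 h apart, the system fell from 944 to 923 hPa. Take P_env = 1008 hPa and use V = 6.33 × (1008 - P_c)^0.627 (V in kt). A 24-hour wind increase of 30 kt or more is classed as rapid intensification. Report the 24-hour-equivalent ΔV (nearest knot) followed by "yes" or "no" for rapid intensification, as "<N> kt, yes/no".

22 kt, no

V₁: ΔP = 64, V ≈ 6.33 × 64^0.627 ≈ 85.88 kt.
V₂: ΔP = 85, V ≈ 6.33 × 85^0.627 ≈ 102.60 kt.
ΔV over 18 h = 16.72 kt → 24 h equivalent = 16.72 × 24/18 ≈ 22.29 kt.
22 kt < 30 kt ⇒ not rapid intensification.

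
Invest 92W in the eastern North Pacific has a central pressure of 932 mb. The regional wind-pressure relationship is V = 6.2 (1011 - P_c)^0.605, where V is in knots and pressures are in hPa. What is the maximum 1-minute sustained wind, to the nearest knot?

87 kt

ΔP = 1011 − 932 = 79 mb.
79^0.605 ≈ 14.063.
V ≈ 6.2 × 14.063 ≈ 87.2 kt.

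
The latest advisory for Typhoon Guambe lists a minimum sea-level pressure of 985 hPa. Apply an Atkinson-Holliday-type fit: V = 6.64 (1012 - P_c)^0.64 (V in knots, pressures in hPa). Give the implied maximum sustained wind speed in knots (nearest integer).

ΔP = 1012 − 985 = 27 hPa.
27^0.64 ≈ 8.243.
V ≈ 6.64 × 8.243 ≈ 54.7 kt.

55 kt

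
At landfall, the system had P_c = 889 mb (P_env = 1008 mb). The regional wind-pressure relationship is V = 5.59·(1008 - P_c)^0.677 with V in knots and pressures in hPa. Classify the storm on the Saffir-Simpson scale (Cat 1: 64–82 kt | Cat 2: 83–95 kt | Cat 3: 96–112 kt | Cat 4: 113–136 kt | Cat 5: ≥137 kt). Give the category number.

5

ΔP = 1008 − 889 = 119 mb.
V ≈ 5.59 × 119^0.677 = 5.59 × 25.42 ≈ 142 kt.
142 kt falls in the Category 5 band.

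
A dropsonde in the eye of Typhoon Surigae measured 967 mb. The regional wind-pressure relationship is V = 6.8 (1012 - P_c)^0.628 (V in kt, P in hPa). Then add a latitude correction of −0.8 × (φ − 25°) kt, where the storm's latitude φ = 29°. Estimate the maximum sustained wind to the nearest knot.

71 kt

ΔP = 1012 − 967 = 45 mb.
45^0.628 ≈ 10.920.
V ≈ 6.8 × 10.920 ≈ 74.3 kt.
Latitude correction: −0.8 × (29 − 25) = -3.2 kt.
Corrected V ≈ 71.1 kt → 71 kt.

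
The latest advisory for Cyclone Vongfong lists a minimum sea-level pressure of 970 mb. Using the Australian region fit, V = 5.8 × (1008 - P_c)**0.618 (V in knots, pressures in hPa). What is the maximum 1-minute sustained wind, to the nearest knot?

ΔP = 1008 − 970 = 38 mb.
38^0.618 ≈ 9.469.
V ≈ 5.8 × 9.469 ≈ 54.9 kt.

55 kt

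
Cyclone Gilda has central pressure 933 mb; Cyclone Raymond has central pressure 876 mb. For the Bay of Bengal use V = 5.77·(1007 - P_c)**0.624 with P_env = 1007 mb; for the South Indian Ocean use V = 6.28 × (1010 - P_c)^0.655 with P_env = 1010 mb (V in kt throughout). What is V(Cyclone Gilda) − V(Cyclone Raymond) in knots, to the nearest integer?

-71 kt

Cyclone Gilda: ΔP = 74; V ≈ 5.77 × 74^0.624 ≈ 84.64 kt.
Cyclone Raymond: ΔP = 134; V ≈ 6.28 × 134^0.655 ≈ 155.31 kt.
Difference ≈ 84.64 − 155.31 = -70.67 → -71 kt.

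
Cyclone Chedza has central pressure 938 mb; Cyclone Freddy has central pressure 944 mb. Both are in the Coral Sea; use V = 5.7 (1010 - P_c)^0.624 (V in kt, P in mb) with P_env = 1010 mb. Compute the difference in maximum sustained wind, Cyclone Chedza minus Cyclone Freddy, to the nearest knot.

4 kt

Cyclone Chedza: ΔP = 72; V ≈ 5.7 × 72^0.624 ≈ 82.20 kt.
Cyclone Freddy: ΔP = 66; V ≈ 5.7 × 66^0.624 ≈ 77.85 kt.
Difference ≈ 82.20 − 77.85 = 4.35 → 4 kt.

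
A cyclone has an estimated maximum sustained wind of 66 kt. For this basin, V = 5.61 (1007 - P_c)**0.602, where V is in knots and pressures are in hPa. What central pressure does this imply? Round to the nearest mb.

947 mb

ΔP = (V / 5.61)^(1/0.602) = (66/5.61)^1.661.
66/5.61 = 11.765; 11.765^1.661 ≈ 60.03 mb.
P_c = 1007 − 60.03 = 946.97 ≈ 947 mb.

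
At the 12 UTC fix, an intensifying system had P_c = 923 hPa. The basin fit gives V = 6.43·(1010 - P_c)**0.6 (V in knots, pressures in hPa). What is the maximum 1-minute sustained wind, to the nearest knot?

94 kt

ΔP = 1010 − 923 = 87 hPa.
87^0.6 ≈ 14.578.
V ≈ 6.43 × 14.578 ≈ 93.7 kt.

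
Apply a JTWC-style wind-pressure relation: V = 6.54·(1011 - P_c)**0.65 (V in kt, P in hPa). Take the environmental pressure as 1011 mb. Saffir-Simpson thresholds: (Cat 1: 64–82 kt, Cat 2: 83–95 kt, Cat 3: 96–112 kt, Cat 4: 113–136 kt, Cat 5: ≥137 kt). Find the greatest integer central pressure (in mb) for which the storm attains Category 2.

Category 2 begins at V = 83 kt.
Required ΔP = (83/6.54)^(1/0.65) = 12.691^1.538 ≈ 49.85 mb.
P_c ≤ 1011 − 49.85 = 961.15, so the highest integer P_c is 961 mb.

961 mb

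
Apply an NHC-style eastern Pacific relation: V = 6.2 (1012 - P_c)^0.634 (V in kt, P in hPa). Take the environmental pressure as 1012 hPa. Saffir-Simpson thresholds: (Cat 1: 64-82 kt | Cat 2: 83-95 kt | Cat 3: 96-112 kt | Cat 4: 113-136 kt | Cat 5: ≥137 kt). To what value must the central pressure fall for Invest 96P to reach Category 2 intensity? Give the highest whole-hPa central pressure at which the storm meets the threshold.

Category 2 begins at V = 83 kt.
Required ΔP = (83/6.2)^(1/0.634) = 13.387^1.577 ≈ 59.86 hPa.
P_c ≤ 1012 − 59.86 = 952.14, so the highest integer P_c is 952 hPa.

952 hPa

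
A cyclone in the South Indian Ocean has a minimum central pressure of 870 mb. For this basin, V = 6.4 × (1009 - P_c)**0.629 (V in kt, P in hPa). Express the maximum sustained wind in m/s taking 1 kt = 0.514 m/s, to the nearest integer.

ΔP = 1009 − 870 = 139 mb.
V ≈ 6.4 × 139^0.629 = 6.4 × 22.282 ≈ 142.606 kt.
142.606 × 0.514 ≈ 73.30 m/s → 73 m/s.

73 m/s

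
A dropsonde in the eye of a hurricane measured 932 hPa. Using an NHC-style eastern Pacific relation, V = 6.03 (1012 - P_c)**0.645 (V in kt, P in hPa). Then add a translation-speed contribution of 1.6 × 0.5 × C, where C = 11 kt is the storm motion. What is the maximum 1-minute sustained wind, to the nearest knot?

111 kt

ΔP = 1012 − 932 = 80 hPa.
80^0.645 ≈ 16.885.
V ≈ 6.03 × 16.885 ≈ 101.8 kt.
Translation term: 1.6 × 0.5 × 11 = 8.8 kt.
Corrected V ≈ 110.6 kt → 111 kt.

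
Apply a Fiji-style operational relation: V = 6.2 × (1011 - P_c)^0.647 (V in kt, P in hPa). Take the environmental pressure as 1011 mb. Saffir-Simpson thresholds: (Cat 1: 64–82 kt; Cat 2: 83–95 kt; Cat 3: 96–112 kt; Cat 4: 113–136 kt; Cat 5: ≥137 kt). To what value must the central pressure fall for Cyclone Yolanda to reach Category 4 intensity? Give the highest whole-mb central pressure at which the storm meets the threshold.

Category 4 begins at V = 113 kt.
Required ΔP = (113/6.2)^(1/0.647) = 18.226^1.546 ≈ 88.82 mb.
P_c ≤ 1011 − 88.82 = 922.18, so the highest integer P_c is 922 mb.

922 mb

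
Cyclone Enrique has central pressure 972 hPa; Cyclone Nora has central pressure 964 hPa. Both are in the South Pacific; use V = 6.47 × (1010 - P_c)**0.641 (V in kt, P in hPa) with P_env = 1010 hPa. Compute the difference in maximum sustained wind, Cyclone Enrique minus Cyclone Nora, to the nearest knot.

Cyclone Enrique: ΔP = 38; V ≈ 6.47 × 38^0.641 ≈ 66.61 kt.
Cyclone Nora: ΔP = 46; V ≈ 6.47 × 46^0.641 ≈ 75.29 kt.
Difference ≈ 66.61 − 75.29 = -8.68 → -9 kt.

-9 kt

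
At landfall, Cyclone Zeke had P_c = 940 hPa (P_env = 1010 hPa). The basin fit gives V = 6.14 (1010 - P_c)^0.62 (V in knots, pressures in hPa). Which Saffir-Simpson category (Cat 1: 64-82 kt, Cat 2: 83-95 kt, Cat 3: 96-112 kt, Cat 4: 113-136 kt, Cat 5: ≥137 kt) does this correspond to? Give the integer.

ΔP = 1010 − 940 = 70 hPa.
V ≈ 6.14 × 70^0.62 = 6.14 × 13.93 ≈ 86 kt.
86 kt falls in the Category 2 band.

2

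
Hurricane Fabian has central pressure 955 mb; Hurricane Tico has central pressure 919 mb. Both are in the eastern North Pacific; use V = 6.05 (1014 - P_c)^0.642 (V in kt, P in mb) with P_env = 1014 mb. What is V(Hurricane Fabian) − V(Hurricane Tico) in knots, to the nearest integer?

Hurricane Fabian: ΔP = 59; V ≈ 6.05 × 59^0.642 ≈ 82.92 kt.
Hurricane Tico: ΔP = 95; V ≈ 6.05 × 95^0.642 ≈ 112.58 kt.
Difference ≈ 82.92 − 112.58 = -29.66 → -30 kt.

-30 kt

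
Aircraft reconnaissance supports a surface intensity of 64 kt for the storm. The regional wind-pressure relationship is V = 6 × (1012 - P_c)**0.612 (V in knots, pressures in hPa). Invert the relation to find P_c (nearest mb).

ΔP = (V / 6)^(1/0.612) = (64/6)^1.634.
64/6 = 10.667; 10.667^1.634 ≈ 47.84 mb.
P_c = 1012 − 47.84 = 964.16 ≈ 964 mb.

964 mb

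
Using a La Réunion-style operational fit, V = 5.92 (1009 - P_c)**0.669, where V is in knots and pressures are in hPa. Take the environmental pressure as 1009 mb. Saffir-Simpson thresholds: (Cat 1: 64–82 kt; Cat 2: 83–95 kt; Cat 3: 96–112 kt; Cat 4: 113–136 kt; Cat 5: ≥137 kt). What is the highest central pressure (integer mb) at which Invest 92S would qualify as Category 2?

957 mb

Category 2 begins at V = 83 kt.
Required ΔP = (83/5.92)^(1/0.669) = 14.020^1.495 ≈ 51.78 mb.
P_c ≤ 1009 − 51.78 = 957.22, so the highest integer P_c is 957 mb.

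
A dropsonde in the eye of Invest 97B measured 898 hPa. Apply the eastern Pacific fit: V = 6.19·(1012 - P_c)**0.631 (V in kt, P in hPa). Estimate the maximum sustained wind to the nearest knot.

ΔP = 1012 − 898 = 114 hPa.
114^0.631 ≈ 19.857.
V ≈ 6.19 × 19.857 ≈ 122.9 kt.

123 kt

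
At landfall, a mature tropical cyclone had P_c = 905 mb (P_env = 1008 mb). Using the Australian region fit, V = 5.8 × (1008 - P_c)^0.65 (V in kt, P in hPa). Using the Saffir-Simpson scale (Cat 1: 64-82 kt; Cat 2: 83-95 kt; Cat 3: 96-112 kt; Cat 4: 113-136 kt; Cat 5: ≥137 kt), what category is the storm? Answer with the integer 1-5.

ΔP = 1008 − 905 = 103 mb.
V ≈ 5.8 × 103^0.65 = 5.8 × 20.34 ≈ 118 kt.
118 kt falls in the Category 4 band.

4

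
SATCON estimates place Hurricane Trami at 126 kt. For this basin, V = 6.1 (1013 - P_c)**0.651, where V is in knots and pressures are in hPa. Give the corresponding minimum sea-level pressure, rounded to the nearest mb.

ΔP = (V / 6.1)^(1/0.651) = (126/6.1)^1.536.
126/6.1 = 20.656; 20.656^1.536 ≈ 104.72 mb.
P_c = 1013 − 104.72 = 908.28 ≈ 908 mb.

908 mb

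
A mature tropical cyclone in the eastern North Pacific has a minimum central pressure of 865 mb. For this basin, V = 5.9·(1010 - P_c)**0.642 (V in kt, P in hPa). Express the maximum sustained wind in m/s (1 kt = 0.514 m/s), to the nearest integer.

ΔP = 1010 − 865 = 145 mb.
V ≈ 5.9 × 145^0.642 = 5.9 × 24.412 ≈ 144.029 kt.
144.029 × 0.514 ≈ 74.03 m/s → 74 m/s.

74 m/s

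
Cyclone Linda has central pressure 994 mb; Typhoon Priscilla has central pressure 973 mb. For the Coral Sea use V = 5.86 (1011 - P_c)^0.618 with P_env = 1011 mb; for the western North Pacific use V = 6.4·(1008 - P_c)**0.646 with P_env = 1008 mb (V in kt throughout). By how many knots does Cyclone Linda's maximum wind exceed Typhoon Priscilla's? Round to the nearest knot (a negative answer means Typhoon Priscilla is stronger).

Cyclone Linda: ΔP = 17; V ≈ 5.86 × 17^0.618 ≈ 33.75 kt.
Typhoon Priscilla: ΔP = 35; V ≈ 6.4 × 35^0.646 ≈ 63.63 kt.
Difference ≈ 33.75 − 63.63 = -29.88 → -30 kt.

-30 kt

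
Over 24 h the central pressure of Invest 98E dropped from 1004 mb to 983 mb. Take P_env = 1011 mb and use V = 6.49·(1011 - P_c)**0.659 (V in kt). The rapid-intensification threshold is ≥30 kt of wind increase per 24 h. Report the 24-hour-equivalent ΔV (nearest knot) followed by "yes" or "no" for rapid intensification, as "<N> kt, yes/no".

35 kt, yes

V₁: ΔP = 7, V ≈ 6.49 × 7^0.659 ≈ 23.40 kt.
V₂: ΔP = 28, V ≈ 6.49 × 28^0.659 ≈ 58.33 kt.
ΔV over 24 h = 34.93 kt → 24 h equivalent = 34.93 × 24/24 ≈ 34.93 kt.
35 kt ≥ 30 kt ⇒ rapid intensification.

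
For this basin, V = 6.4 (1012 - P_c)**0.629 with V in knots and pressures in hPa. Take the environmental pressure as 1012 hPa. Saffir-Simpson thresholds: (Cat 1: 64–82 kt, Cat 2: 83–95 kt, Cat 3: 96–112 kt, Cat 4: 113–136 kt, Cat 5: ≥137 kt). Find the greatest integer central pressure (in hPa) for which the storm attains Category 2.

Category 2 begins at V = 83 kt.
Required ΔP = (83/6.4)^(1/0.629) = 12.969^1.590 ≈ 58.79 hPa.
P_c ≤ 1012 − 58.79 = 953.21, so the highest integer P_c is 953 hPa.

953 hPa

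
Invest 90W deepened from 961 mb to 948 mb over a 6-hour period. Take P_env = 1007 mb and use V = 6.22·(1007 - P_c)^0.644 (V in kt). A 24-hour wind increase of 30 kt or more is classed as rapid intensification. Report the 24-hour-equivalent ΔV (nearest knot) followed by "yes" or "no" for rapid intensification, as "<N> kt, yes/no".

51 kt, yes

V₁: ΔP = 46, V ≈ 6.22 × 46^0.644 ≈ 73.22 kt.
V₂: ΔP = 59, V ≈ 6.22 × 59^0.644 ≈ 85.94 kt.
ΔV over 6 h = 12.72 kt → 24 h equivalent = 12.72 × 24/6 ≈ 50.88 kt.
51 kt ≥ 30 kt ⇒ rapid intensification.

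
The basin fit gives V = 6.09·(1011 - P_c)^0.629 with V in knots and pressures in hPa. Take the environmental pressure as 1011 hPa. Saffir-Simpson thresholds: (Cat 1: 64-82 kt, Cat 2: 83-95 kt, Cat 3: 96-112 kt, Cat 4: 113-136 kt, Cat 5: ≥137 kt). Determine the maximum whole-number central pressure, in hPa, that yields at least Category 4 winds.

Category 4 begins at V = 113 kt.
Required ΔP = (113/6.09)^(1/0.629) = 18.555^1.590 ≈ 103.90 hPa.
P_c ≤ 1011 − 103.90 = 907.10, so the highest integer P_c is 907 hPa.

907 hPa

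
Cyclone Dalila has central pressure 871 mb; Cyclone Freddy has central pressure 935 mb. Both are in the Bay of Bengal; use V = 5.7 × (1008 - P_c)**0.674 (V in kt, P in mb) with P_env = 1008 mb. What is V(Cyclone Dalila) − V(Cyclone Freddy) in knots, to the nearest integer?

Cyclone Dalila: ΔP = 137; V ≈ 5.7 × 137^0.674 ≈ 157.05 kt.
Cyclone Freddy: ΔP = 73; V ≈ 5.7 × 73^0.674 ≈ 102.74 kt.
Difference ≈ 157.05 − 102.74 = 54.31 → 54 kt.

54 kt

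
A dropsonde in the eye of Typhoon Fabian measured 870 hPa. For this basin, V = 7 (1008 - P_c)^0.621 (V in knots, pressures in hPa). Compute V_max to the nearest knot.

149 kt

ΔP = 1008 − 870 = 138 hPa.
138^0.621 ≈ 21.324.
V ≈ 7 × 21.324 ≈ 149.3 kt.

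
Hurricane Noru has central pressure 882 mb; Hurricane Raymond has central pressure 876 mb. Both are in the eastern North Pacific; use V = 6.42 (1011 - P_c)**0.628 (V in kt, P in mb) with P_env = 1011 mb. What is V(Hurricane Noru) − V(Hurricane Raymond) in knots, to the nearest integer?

Hurricane Noru: ΔP = 129; V ≈ 6.42 × 129^0.628 ≈ 135.83 kt.
Hurricane Raymond: ΔP = 135; V ≈ 6.42 × 135^0.628 ≈ 139.76 kt.
Difference ≈ 135.83 − 139.76 = -3.93 → -4 kt.

-4 kt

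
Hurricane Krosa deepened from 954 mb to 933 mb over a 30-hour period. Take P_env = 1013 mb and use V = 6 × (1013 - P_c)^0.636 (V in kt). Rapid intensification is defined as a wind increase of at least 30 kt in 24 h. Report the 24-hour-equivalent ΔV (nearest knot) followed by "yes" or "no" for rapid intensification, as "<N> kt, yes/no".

V₁: ΔP = 59, V ≈ 6 × 59^0.636 ≈ 80.24 kt.
V₂: ΔP = 80, V ≈ 6 × 80^0.636 ≈ 97.39 kt.
ΔV over 30 h = 17.15 kt → 24 h equivalent = 17.15 × 24/30 ≈ 13.72 kt.
14 kt < 30 kt ⇒ not rapid intensification.

14 kt, no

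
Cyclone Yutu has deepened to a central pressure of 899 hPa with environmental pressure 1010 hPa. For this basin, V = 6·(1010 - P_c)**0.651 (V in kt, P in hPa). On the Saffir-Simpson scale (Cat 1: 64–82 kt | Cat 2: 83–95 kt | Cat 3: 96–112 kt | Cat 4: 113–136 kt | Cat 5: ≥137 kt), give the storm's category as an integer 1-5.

4

ΔP = 1010 − 899 = 111 hPa.
V ≈ 6 × 111^0.651 = 6 × 21.45 ≈ 129 kt.
129 kt falls in the Category 4 band.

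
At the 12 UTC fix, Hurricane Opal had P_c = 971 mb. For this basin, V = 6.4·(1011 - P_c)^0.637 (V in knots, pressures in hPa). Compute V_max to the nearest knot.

67 kt

ΔP = 1011 − 971 = 40 mb.
40^0.637 ≈ 10.484.
V ≈ 6.4 × 10.484 ≈ 67.1 kt.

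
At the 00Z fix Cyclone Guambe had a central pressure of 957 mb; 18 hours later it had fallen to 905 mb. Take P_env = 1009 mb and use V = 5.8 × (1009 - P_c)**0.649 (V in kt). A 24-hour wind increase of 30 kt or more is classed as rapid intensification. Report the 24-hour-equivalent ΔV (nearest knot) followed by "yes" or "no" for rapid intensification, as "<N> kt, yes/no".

V₁: ΔP = 52, V ≈ 5.8 × 52^0.649 ≈ 75.36 kt.
V₂: ΔP = 104, V ≈ 5.8 × 104^0.649 ≈ 118.16 kt.
ΔV over 18 h = 42.80 kt → 24 h equivalent = 42.80 × 24/18 ≈ 57.07 kt.
57 kt ≥ 30 kt ⇒ rapid intensification.

57 kt, yes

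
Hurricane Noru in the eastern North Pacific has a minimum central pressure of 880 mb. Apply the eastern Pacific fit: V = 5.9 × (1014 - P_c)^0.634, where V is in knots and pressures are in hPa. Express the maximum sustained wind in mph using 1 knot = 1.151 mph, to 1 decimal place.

ΔP = 1014 − 880 = 134 mb.
V ≈ 5.9 × 134^0.634 = 5.9 × 22.314 ≈ 131.655 kt.
131.655 × 1.151 ≈ 151.53 mph → 151.5 mph.

151.5 mph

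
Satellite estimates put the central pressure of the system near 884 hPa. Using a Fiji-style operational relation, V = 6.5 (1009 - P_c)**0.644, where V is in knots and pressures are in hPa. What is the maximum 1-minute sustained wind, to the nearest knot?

146 kt

ΔP = 1009 − 884 = 125 hPa.
125^0.644 ≈ 22.408.
V ≈ 6.5 × 22.408 ≈ 145.7 kt.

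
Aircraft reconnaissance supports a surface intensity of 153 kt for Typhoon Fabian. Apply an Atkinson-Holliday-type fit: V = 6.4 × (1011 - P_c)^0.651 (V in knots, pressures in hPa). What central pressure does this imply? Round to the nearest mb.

ΔP = (V / 6.4)^(1/0.651) = (153/6.4)^1.536.
153/6.4 = 23.906; 23.906^1.536 ≈ 131.08 mb.
P_c = 1011 − 131.08 = 879.92 ≈ 880 mb.

880 mb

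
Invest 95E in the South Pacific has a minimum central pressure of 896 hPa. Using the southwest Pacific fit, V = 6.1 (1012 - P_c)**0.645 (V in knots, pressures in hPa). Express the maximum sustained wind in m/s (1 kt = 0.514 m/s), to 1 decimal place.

ΔP = 1012 − 896 = 116 hPa.
V ≈ 6.1 × 116^0.645 = 6.1 × 21.457 ≈ 130.890 kt.
130.890 × 0.514 ≈ 67.28 m/s → 67.3 m/s.

67.3 m/s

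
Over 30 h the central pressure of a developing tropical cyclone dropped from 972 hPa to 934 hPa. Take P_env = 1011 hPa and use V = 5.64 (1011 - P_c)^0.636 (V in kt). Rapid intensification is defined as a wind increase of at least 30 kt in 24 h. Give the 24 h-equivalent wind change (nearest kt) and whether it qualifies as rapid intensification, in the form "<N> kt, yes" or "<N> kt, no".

25 kt, no

V₁: ΔP = 39, V ≈ 5.64 × 39^0.636 ≈ 57.97 kt.
V₂: ΔP = 77, V ≈ 5.64 × 77^0.636 ≈ 89.35 kt.
ΔV over 30 h = 31.38 kt → 24 h equivalent = 31.38 × 24/30 ≈ 25.10 kt.
25 kt < 30 kt ⇒ not rapid intensification.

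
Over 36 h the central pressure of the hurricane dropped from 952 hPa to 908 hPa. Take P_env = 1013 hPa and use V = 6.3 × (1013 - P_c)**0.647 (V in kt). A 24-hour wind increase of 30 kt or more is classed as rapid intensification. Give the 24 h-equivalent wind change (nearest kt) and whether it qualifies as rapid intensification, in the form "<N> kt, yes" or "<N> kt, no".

25 kt, no

V₁: ΔP = 61, V ≈ 6.3 × 61^0.647 ≈ 90.04 kt.
V₂: ΔP = 105, V ≈ 6.3 × 105^0.647 ≈ 127.95 kt.
ΔV over 36 h = 37.91 kt → 24 h equivalent = 37.91 × 24/36 ≈ 25.27 kt.
25 kt < 30 kt ⇒ not rapid intensification.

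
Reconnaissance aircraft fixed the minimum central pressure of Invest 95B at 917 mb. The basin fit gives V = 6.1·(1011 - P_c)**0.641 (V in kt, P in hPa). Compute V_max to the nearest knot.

ΔP = 1011 − 917 = 94 mb.
94^0.641 ≈ 18.398.
V ≈ 6.1 × 18.398 ≈ 112.2 kt.

112 kt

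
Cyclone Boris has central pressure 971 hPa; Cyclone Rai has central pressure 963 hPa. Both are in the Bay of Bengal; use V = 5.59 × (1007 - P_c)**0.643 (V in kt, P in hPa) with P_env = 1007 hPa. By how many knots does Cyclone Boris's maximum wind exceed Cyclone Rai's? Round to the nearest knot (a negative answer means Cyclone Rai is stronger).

-8 kt

Cyclone Boris: ΔP = 36; V ≈ 5.59 × 36^0.643 ≈ 55.99 kt.
Cyclone Rai: ΔP = 44; V ≈ 5.59 × 44^0.643 ≈ 63.70 kt.
Difference ≈ 55.99 − 63.70 = -7.71 → -8 kt.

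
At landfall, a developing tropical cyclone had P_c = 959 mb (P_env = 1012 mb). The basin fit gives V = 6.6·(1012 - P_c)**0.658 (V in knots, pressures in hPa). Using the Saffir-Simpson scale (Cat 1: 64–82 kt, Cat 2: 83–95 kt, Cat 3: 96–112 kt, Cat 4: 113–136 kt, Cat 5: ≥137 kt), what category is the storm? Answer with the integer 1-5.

2

ΔP = 1012 − 959 = 53 mb.
V ≈ 6.6 × 53^0.658 = 6.6 × 13.63 ≈ 90 kt.
90 kt falls in the Category 2 band.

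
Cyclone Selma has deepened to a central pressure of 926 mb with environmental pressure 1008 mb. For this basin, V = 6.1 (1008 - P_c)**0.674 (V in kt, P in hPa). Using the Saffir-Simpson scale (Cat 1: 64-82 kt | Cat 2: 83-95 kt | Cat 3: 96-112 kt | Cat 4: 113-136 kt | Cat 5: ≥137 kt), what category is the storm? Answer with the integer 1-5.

ΔP = 1008 − 926 = 82 mb.
V ≈ 6.1 × 82^0.674 = 6.1 × 19.49 ≈ 119 kt.
119 kt falls in the Category 4 band.

4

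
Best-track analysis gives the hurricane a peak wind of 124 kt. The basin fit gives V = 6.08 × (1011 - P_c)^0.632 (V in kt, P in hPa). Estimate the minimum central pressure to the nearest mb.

ΔP = (V / 6.08)^(1/0.632) = (124/6.08)^1.582.
124/6.08 = 20.395; 20.395^1.582 ≈ 118.04 mb.
P_c = 1011 − 118.04 = 892.96 ≈ 893 mb.

893 mb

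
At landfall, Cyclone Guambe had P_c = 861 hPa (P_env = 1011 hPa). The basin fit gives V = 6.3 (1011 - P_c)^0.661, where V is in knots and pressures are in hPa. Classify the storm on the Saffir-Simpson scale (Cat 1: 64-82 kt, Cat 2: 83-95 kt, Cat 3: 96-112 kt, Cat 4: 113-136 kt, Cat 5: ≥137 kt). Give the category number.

5

ΔP = 1011 − 861 = 150 hPa.
V ≈ 6.3 × 150^0.661 = 6.3 × 27.44 ≈ 173 kt.
173 kt falls in the Category 5 band.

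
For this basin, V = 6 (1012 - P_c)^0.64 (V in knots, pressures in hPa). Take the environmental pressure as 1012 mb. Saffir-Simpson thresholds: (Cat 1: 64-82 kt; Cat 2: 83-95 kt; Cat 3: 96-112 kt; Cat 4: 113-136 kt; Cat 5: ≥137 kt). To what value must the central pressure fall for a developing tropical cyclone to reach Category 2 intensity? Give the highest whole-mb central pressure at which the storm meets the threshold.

951 mb

Category 2 begins at V = 83 kt.
Required ΔP = (83/6)^(1/0.64) = 13.833^1.562 ≈ 60.63 mb.
P_c ≤ 1012 − 60.63 = 951.37, so the highest integer P_c is 951 mb.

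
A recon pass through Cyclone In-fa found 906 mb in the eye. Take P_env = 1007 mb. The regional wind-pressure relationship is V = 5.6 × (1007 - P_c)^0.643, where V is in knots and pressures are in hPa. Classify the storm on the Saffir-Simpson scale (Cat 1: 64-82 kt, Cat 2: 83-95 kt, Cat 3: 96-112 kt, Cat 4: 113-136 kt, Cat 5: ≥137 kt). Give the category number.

3

ΔP = 1007 − 906 = 101 mb.
V ≈ 5.6 × 101^0.643 = 5.6 × 19.44 ≈ 109 kt.
109 kt falls in the Category 3 band.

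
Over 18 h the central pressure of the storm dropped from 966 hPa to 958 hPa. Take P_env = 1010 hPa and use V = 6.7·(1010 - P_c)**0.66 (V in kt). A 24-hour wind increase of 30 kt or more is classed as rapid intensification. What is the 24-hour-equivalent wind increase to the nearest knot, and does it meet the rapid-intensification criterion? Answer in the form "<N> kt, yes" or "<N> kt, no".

13 kt, no

V₁: ΔP = 44, V ≈ 6.7 × 44^0.66 ≈ 81.42 kt.
V₂: ΔP = 52, V ≈ 6.7 × 52^0.66 ≈ 90.92 kt.
ΔV over 18 h = 9.50 kt → 24 h equivalent = 9.50 × 24/18 ≈ 12.67 kt.
13 kt < 30 kt ⇒ not rapid intensification.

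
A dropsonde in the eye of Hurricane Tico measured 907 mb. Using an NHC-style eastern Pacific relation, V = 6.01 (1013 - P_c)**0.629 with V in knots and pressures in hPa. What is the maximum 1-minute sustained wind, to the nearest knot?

ΔP = 1013 − 907 = 106 mb.
106^0.629 ≈ 18.790.
V ≈ 6.01 × 18.790 ≈ 112.9 kt.

113 kt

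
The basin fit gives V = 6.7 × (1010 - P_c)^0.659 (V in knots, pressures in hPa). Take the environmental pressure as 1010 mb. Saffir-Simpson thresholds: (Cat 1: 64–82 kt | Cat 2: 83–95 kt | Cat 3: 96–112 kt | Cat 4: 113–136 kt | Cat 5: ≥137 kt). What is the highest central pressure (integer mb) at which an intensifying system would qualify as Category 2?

964 mb

Category 2 begins at V = 83 kt.
Required ΔP = (83/6.7)^(1/0.659) = 12.388^1.517 ≈ 45.56 mb.
P_c ≤ 1010 − 45.56 = 964.44, so the highest integer P_c is 964 mb.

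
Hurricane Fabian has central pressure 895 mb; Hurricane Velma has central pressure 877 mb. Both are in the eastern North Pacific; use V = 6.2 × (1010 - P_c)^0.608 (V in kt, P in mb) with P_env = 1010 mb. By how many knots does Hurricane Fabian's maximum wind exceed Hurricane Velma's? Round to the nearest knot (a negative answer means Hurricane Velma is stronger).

Hurricane Fabian: ΔP = 115; V ≈ 6.2 × 115^0.608 ≈ 110.99 kt.
Hurricane Velma: ΔP = 133; V ≈ 6.2 × 133^0.608 ≈ 121.25 kt.
Difference ≈ 110.99 − 121.25 = -10.26 → -10 kt.

-10 kt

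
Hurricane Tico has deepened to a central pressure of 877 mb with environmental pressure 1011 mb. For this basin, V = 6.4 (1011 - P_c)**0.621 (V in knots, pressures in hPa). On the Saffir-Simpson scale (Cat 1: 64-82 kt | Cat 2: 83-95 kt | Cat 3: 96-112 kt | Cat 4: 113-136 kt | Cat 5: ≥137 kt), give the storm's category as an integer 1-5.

ΔP = 1011 − 877 = 134 mb.
V ≈ 6.4 × 134^0.621 = 6.4 × 20.94 ≈ 134 kt.
134 kt falls in the Category 4 band.

4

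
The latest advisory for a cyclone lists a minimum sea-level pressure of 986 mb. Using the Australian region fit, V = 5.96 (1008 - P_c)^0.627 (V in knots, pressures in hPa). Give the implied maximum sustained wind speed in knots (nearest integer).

ΔP = 1008 − 986 = 22 mb.
22^0.627 ≈ 6.945.
V ≈ 5.96 × 6.945 ≈ 41.4 kt.

41 kt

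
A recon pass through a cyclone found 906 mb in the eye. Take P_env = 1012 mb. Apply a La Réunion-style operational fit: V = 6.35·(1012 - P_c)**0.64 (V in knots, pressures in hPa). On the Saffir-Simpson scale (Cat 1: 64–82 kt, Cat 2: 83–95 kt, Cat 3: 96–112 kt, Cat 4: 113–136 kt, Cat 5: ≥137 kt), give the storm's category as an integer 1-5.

4

ΔP = 1012 − 906 = 106 mb.
V ≈ 6.35 × 106^0.64 = 6.35 × 19.78 ≈ 126 kt.
126 kt falls in the Category 4 band.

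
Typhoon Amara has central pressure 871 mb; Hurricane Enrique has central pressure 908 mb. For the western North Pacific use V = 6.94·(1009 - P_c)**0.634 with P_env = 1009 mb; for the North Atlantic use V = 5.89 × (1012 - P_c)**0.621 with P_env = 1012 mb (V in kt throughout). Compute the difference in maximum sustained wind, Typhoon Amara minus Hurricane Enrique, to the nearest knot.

52 kt

Typhoon Amara: ΔP = 138; V ≈ 6.94 × 138^0.634 ≈ 157.78 kt.
Hurricane Enrique: ΔP = 104; V ≈ 5.89 × 104^0.621 ≈ 105.36 kt.
Difference ≈ 157.78 − 105.36 = 52.42 → 52 kt.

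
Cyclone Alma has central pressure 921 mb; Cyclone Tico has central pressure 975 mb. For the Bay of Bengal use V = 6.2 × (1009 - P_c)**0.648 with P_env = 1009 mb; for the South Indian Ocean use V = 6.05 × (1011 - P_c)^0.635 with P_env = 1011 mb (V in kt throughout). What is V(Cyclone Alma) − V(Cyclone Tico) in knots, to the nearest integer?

54 kt

Cyclone Alma: ΔP = 88; V ≈ 6.2 × 88^0.648 ≈ 112.83 kt.
Cyclone Tico: ΔP = 36; V ≈ 6.05 × 36^0.635 ≈ 58.89 kt.
Difference ≈ 112.83 − 58.89 = 53.94 → 54 kt.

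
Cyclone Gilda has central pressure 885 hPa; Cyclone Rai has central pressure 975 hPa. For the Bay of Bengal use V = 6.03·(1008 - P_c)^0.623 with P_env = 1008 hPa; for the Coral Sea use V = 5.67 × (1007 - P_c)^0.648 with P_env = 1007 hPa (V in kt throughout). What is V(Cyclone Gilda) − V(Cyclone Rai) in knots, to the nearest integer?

Cyclone Gilda: ΔP = 123; V ≈ 6.03 × 123^0.623 ≈ 120.87 kt.
Cyclone Rai: ΔP = 32; V ≈ 5.67 × 32^0.648 ≈ 53.57 kt.
Difference ≈ 120.87 − 53.57 = 67.30 → 67 kt.

67 kt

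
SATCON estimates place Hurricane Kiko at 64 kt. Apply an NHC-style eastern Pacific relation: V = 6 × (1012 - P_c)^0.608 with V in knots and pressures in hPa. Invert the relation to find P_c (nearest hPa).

ΔP = (V / 6)^(1/0.608) = (64/6)^1.645.
64/6 = 10.667; 10.667^1.645 ≈ 49.07 hPa.
P_c = 1012 − 49.07 = 962.93 ≈ 963 hPa.

963 hPa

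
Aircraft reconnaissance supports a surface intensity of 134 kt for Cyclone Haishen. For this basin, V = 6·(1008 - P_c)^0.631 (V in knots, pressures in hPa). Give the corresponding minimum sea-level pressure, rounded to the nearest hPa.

871 hPa

ΔP = (V / 6)^(1/0.631) = (134/6)^1.585.
134/6 = 22.333; 22.333^1.585 ≈ 137.34 hPa.
P_c = 1008 − 137.34 = 870.66 ≈ 871 hPa.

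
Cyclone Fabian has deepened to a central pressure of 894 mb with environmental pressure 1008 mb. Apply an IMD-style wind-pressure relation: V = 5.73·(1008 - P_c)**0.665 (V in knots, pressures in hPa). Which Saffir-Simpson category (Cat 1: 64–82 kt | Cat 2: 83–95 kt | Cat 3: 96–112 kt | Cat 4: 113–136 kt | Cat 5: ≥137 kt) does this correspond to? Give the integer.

4

ΔP = 1008 − 894 = 114 mb.
V ≈ 5.73 × 114^0.665 = 5.73 × 23.33 ≈ 134 kt.
134 kt falls in the Category 4 band.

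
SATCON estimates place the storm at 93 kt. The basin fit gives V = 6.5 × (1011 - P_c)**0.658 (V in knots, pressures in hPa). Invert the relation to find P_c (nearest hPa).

ΔP = (V / 6.5)^(1/0.658) = (93/6.5)^1.520.
93/6.5 = 14.308; 14.308^1.520 ≈ 57.04 hPa.
P_c = 1011 − 57.04 = 953.96 ≈ 954 hPa.

954 hPa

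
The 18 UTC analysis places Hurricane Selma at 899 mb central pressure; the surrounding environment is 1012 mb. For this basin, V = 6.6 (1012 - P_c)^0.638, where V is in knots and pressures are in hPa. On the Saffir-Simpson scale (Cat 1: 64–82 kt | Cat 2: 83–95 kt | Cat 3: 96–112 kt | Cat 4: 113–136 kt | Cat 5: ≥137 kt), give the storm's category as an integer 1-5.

4

ΔP = 1012 − 899 = 113 mb.
V ≈ 6.6 × 113^0.638 = 6.6 × 20.41 ≈ 135 kt.
135 kt falls in the Category 4 band.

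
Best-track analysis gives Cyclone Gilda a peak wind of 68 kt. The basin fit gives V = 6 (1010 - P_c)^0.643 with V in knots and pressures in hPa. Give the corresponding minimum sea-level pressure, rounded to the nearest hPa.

ΔP = (V / 6)^(1/0.643) = (68/6)^1.555.
68/6 = 11.333; 11.333^1.555 ≈ 43.63 hPa.
P_c = 1010 − 43.63 = 966.37 ≈ 966 hPa.

966 hPa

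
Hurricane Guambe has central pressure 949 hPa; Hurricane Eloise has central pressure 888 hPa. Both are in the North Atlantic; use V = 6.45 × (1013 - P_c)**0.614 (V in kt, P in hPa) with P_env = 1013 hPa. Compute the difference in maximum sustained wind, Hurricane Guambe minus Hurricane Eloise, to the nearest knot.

Hurricane Guambe: ΔP = 64; V ≈ 6.45 × 64^0.614 ≈ 82.90 kt.
Hurricane Eloise: ΔP = 125; V ≈ 6.45 × 125^0.614 ≈ 125.04 kt.
Difference ≈ 82.90 − 125.04 = -42.14 → -42 kt.

-42 kt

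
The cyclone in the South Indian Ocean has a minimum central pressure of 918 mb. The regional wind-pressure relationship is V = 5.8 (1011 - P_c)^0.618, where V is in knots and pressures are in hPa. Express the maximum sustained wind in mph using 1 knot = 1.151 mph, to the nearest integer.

ΔP = 1011 − 918 = 93 mb.
V ≈ 5.8 × 93^0.618 = 5.8 × 16.464 ≈ 95.488 kt.
95.488 × 1.151 ≈ 109.91 mph → 110 mph.

110 mph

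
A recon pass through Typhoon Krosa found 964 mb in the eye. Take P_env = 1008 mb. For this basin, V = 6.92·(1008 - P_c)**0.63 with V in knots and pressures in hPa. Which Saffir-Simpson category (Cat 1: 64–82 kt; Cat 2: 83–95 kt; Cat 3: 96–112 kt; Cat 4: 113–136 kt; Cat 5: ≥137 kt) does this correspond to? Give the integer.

ΔP = 1008 − 964 = 44 mb.
V ≈ 6.92 × 44^0.63 = 6.92 × 10.85 ≈ 75 kt.
75 kt falls in the Category 1 band.

1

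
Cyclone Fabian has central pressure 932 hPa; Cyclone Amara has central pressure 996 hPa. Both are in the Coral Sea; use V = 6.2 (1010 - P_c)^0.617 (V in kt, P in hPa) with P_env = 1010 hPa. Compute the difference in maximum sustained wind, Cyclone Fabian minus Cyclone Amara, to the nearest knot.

Cyclone Fabian: ΔP = 78; V ≈ 6.2 × 78^0.617 ≈ 91.16 kt.
Cyclone Amara: ΔP = 14; V ≈ 6.2 × 14^0.617 ≈ 31.59 kt.
Difference ≈ 91.16 − 31.59 = 59.57 → 60 kt.

60 kt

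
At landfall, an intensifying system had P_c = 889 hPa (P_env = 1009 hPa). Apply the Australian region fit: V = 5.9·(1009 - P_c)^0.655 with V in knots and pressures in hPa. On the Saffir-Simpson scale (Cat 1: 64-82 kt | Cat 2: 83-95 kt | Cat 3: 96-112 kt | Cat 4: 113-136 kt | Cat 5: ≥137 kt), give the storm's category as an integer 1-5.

ΔP = 1009 − 889 = 120 hPa.
V ≈ 5.9 × 120^0.655 = 5.9 × 23.01 ≈ 136 kt.
136 kt falls in the Category 4 band.

4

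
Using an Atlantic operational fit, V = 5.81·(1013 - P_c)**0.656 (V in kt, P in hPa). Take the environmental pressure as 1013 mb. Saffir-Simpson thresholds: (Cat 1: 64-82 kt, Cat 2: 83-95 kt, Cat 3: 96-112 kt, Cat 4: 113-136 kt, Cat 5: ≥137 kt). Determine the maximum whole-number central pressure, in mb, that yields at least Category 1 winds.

974 mb

Category 1 begins at V = 64 kt.
Required ΔP = (64/5.81)^(1/0.656) = 11.015^1.524 ≈ 38.76 mb.
P_c ≤ 1013 − 38.76 = 974.24, so the highest integer P_c is 974 mb.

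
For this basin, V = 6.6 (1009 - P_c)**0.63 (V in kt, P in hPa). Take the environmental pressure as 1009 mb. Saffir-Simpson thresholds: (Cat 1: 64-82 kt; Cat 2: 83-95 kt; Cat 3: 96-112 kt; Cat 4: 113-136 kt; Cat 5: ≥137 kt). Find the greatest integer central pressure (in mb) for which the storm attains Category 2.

953 mb

Category 2 begins at V = 83 kt.
Required ΔP = (83/6.6)^(1/0.63) = 12.576^1.587 ≈ 55.63 mb.
P_c ≤ 1009 − 55.63 = 953.37, so the highest integer P_c is 953 mb.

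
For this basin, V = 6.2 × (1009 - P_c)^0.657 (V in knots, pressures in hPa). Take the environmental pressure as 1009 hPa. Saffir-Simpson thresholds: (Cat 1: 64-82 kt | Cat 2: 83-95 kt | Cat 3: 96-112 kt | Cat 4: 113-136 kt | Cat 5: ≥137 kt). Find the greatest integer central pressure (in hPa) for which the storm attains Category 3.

944 hPa

Category 3 begins at V = 96 kt.
Required ΔP = (96/6.2)^(1/0.657) = 15.484^1.522 ≈ 64.73 hPa.
P_c ≤ 1009 − 64.73 = 944.27, so the highest integer P_c is 944 hPa.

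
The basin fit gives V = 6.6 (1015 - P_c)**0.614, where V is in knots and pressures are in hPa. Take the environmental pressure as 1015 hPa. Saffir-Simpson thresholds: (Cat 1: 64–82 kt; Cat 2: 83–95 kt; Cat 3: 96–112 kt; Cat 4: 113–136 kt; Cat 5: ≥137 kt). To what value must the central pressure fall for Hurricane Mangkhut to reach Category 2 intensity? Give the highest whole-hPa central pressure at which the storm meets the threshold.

Category 2 begins at V = 83 kt.
Required ΔP = (83/6.6)^(1/0.614) = 12.576^1.629 ≈ 61.77 hPa.
P_c ≤ 1015 − 61.77 = 953.23, so the highest integer P_c is 953 hPa.

953 hPa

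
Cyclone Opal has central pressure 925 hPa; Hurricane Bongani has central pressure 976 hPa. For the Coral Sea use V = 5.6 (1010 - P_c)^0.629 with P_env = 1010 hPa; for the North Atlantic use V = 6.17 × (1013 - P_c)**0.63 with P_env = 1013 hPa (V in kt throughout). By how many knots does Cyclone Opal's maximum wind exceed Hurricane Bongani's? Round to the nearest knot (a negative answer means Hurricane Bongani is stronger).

32 kt

Cyclone Opal: ΔP = 85; V ≈ 5.6 × 85^0.629 ≈ 91.58 kt.
Hurricane Bongani: ΔP = 37; V ≈ 6.17 × 37^0.63 ≈ 60.01 kt.
Difference ≈ 91.58 − 60.01 = 31.57 → 32 kt.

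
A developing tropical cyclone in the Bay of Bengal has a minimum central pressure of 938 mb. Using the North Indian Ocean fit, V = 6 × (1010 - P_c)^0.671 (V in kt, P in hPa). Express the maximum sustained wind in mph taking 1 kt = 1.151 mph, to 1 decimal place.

121.8 mph

ΔP = 1010 − 938 = 72 mb.
V ≈ 6 × 72^0.671 = 6 × 17.631 ≈ 105.784 kt.
105.784 × 1.151 ≈ 121.76 mph → 121.8 mph.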